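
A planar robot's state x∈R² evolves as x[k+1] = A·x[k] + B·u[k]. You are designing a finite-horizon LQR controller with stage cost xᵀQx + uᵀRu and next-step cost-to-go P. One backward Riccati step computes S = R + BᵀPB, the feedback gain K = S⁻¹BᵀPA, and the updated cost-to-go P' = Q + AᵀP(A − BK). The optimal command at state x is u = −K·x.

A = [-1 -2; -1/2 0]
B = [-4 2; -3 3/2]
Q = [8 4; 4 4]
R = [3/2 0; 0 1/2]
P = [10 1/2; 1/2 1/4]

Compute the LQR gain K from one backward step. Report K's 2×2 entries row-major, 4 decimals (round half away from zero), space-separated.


BᵀP = [-41.5000 -2.7500; 20.7500 1.3750]
S = R + BᵀPB = [3/2 0; 0 1/2] + [174.2500 -87.1250; -87.1250 43.5625] = [175.7500 -87.1250; -87.1250 44.0625]
BᵀPA = [42.8750 83.0000; -21.4375 -41.5000]
K = S⁻¹·BᵀPA = [0.1399 0.2709; -0.2099 -0.4063]
A−BK = [-0.0206 -0.1040; 0.2346 1.4220]
AᵀP(A−BK) = [0.0646 0.1774; 0.1774 0.6584]
P' = Q + AᵀP(A−BK) = [8.0646 4.1774; 4.1774 4.6584]
tr(P') = 12.7229

0.1399 0.2709 -0.2099 -0.4063


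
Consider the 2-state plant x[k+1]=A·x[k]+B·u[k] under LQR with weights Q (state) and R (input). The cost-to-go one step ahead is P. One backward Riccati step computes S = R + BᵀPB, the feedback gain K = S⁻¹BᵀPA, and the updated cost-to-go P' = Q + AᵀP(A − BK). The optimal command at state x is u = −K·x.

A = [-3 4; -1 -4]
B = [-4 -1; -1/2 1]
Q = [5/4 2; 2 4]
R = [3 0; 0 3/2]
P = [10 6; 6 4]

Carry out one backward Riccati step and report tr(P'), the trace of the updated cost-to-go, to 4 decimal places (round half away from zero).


13.1159

BᵀP = [-43.0000 -26.0000; -4.0000 -2.0000]
S = R + BᵀPB = [3 0; 0 3/2] + [185.0000 17.0000; 17.0000 2.0000] = [188.0000 17.0000; 17.0000 3.5000]
BᵀPA = [155.0000 -68.0000; 14.0000 -8.0000]
K = S⁻¹·BᵀPA = [0.8252 -0.2764; -0.0081 -0.9431]
A−BK = [0.2927 1.9512; -0.5793 -3.1951]
AᵀP(A−BK) = [2.2073 0.0488; 0.0488 5.6585]
P' = Q + AᵀP(A−BK) = [3.4573 2.0488; 2.0488 9.6585]
tr(P') = 13.1159


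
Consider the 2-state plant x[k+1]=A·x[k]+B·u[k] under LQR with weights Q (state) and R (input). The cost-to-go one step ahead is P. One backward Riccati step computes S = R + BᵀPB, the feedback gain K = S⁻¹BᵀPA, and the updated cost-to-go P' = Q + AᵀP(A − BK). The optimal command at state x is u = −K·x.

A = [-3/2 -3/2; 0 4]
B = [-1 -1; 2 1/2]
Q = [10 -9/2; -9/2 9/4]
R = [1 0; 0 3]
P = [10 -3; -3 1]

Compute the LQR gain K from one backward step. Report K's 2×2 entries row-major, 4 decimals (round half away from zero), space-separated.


0.7345 1.4184 0.2254 0.3083

BᵀP = [-16.0000 5.0000; -11.5000 3.5000]
S = R + BᵀPB = [1 0; 0 3] + [26.0000 18.5000; 18.5000 13.2500] = [27.0000 18.5000; 18.5000 16.2500]
BᵀPA = [24.0000 44.0000; 17.2500 31.2500]
K = S⁻¹·BᵀPA = [0.7345 1.4184; 0.2254 0.3083]
A−BK = [-0.5402 0.2267; -1.5816 1.0091]
AᵀP(A−BK) = [0.9851 1.1405; 1.1405 2.4566]
P' = Q + AᵀP(A−BK) = [10.9851 -3.3595; -3.3595 4.7066]
tr(P') = 15.6917


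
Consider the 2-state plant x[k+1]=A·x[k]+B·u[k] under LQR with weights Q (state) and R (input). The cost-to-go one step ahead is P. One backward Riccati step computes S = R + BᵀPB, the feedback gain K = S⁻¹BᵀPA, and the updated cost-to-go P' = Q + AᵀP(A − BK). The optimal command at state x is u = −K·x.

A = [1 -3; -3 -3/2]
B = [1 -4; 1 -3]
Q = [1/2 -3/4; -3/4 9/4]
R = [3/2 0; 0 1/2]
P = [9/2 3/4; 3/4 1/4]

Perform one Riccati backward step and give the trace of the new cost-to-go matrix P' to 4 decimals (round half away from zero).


4.4313

BᵀP = [5.2500 1.0000; -20.2500 -3.7500]
S = R + BᵀPB = [3/2 0; 0 1/2] + [6.2500 -24.0000; -24.0000 92.2500] = [7.7500 -24.0000; -24.0000 92.7500]
BᵀPA = [2.2500 -17.2500; -9.0000 66.3750]
K = S⁻¹·BᵀPA = [-0.0512 -0.0486; -0.1103 0.7031]
A−BK = [0.6101 -0.1392; -3.2796 0.6578]
AᵀP(A−BK) = [1.3726 -0.3131; -0.3131 0.3087]
P' = Q + AᵀP(A−BK) = [1.8726 -1.0631; -1.0631 2.5587]
tr(P') = 4.4313


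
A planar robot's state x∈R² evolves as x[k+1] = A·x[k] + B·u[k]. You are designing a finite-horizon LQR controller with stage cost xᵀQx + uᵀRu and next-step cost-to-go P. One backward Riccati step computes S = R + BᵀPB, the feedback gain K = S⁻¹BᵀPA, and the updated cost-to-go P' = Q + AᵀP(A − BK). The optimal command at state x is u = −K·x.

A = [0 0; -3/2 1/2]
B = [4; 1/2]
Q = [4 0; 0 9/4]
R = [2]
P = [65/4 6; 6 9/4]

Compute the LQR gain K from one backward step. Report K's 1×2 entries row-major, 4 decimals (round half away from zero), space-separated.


BᵀP = [68.0000 25.1250]
S = R + BᵀPB = [2] + [284.5625] = [286.5625]
BᵀPA = [-37.6875 12.5625]
K = S⁻¹·BᵀPA = [-0.1315 0.0438]
A−BK = [0.5261 -0.1754; -1.4342 0.4781]
AᵀP(A−BK) = [0.1060 -0.0353; -0.0353 0.0118]
P' = Q + AᵀP(A−BK) = [4.1060 -0.0353; -0.0353 2.2618]
tr(P') = 6.3678

-0.1315 0.0438


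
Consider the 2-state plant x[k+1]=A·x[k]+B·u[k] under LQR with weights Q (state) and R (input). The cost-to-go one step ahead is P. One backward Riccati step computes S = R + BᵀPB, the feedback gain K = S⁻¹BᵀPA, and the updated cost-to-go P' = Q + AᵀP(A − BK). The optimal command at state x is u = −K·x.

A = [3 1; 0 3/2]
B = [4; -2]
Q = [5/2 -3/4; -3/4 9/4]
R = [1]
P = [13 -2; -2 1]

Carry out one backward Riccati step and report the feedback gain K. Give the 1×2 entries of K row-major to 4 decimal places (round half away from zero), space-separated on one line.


BᵀP = [56.0000 -10.0000]
S = R + BᵀPB = [1] + [244.0000] = [245.0000]
BᵀPA = [168.0000 41.0000]
K = S⁻¹·BᵀPA = [0.6857 0.1673]
A−BK = [0.2571 0.3306; 1.3714 1.8347]
AᵀP(A−BK) = [1.8000 1.8857; 1.8857 2.3888]
P' = Q + AᵀP(A−BK) = [4.3000 1.1357; 1.1357 4.6388]
tr(P') = 8.9388

0.6857 0.1673


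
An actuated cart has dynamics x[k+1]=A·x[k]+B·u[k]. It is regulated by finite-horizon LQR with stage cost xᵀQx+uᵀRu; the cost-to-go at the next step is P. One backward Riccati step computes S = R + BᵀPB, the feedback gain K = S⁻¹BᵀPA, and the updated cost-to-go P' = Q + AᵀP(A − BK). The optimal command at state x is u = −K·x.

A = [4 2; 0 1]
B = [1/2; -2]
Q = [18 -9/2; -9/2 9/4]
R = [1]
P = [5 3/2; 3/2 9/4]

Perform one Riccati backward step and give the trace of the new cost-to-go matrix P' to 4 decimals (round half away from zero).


BᵀP = [-0.5000 -3.7500]
S = R + BᵀPB = [1] + [7.2500] = [8.2500]
BᵀPA = [-2.0000 -4.7500]
K = S⁻¹·BᵀPA = [-0.2424 -0.5758]
A−BK = [4.1212 2.2879; -0.4848 -0.1515]
AᵀP(A−BK) = [79.5152 44.8485; 44.8485 25.5152]
P' = Q + AᵀP(A−BK) = [97.5152 40.3485; 40.3485 27.7652]
tr(P') = 125.2803

125.2803


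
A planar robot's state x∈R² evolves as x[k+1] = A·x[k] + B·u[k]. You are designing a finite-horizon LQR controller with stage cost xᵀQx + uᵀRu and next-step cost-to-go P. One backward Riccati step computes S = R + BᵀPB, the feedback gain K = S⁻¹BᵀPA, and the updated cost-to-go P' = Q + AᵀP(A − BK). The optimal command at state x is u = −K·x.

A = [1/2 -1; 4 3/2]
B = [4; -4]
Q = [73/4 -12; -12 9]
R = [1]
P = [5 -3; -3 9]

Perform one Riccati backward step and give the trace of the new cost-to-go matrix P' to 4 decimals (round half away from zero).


64.5569

BᵀP = [32.0000 -48.0000]
S = R + BᵀPB = [1] + [320.0000] = [321.0000]
BᵀPA = [-176.0000 -104.0000]
K = S⁻¹·BᵀPA = [-0.5483 -0.3240]
A−BK = [2.6931 0.2960; 1.8069 0.2040]
AᵀP(A−BK) = [36.7516 4.2282; 4.2282 0.5553]
P' = Q + AᵀP(A−BK) = [55.0016 -7.7718; -7.7718 9.5553]
tr(P') = 64.5569


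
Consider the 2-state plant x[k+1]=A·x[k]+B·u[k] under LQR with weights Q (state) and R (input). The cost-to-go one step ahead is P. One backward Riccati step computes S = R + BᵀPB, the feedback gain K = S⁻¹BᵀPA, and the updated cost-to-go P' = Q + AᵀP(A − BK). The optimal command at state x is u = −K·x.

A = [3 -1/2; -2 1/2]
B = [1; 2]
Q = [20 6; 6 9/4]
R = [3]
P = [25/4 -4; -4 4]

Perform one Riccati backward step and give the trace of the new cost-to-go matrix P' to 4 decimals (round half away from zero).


BᵀP = [-1.7500 4.0000]
S = R + BᵀPB = [3] + [6.2500] = [9.2500]
BᵀPA = [-13.2500 2.8750]
K = S⁻¹·BᵀPA = [-1.4324 0.3108]
A−BK = [4.4324 -0.8108; 0.8649 -0.1216]
AᵀP(A−BK) = [101.2703 -19.2568; -19.2568 3.6689]
P' = Q + AᵀP(A−BK) = [121.2703 -13.2568; -13.2568 5.9189]
tr(P') = 127.1892

127.1892


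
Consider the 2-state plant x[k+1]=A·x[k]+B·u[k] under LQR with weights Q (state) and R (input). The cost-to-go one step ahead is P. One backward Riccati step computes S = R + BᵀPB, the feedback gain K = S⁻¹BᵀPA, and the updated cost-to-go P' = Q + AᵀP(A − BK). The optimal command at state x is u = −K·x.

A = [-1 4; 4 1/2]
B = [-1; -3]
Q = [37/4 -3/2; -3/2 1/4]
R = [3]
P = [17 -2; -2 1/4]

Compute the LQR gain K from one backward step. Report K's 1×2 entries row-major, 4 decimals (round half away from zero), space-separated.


BᵀP = [-11.0000 1.2500]
S = R + BᵀPB = [3] + [7.2500] = [10.2500]
BᵀPA = [16.0000 -43.3750]
K = S⁻¹·BᵀPA = [1.5610 -4.2317]
A−BK = [0.5610 -0.2317; 8.6829 -12.1951]
AᵀP(A−BK) = [12.0244 -30.7927; -30.7927 80.5122]
P' = Q + AᵀP(A−BK) = [21.2744 -32.2927; -32.2927 80.7622]
tr(P') = 102.0366

1.5610 -4.2317


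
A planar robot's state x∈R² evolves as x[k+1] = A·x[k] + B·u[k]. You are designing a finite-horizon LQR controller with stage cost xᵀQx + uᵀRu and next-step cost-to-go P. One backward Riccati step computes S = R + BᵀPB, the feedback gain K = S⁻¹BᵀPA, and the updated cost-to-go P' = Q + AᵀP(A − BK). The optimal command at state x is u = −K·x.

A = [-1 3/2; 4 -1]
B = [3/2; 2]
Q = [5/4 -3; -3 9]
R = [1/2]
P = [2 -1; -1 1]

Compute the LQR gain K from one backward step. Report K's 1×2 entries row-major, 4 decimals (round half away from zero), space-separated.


0.3333 0.3333

BᵀP = [1.0000 0.5000]
S = R + BᵀPB = [1/2] + [2.5000] = [3.0000]
BᵀPA = [1.0000 1.0000]
K = S⁻¹·BᵀPA = [0.3333 0.3333]
A−BK = [-1.5000 1.0000; 3.3333 -1.6667]
AᵀP(A−BK) = [25.6667 -14.3333; -14.3333 8.1667]
P' = Q + AᵀP(A−BK) = [26.9167 -17.3333; -17.3333 17.1667]
tr(P') = 44.0833


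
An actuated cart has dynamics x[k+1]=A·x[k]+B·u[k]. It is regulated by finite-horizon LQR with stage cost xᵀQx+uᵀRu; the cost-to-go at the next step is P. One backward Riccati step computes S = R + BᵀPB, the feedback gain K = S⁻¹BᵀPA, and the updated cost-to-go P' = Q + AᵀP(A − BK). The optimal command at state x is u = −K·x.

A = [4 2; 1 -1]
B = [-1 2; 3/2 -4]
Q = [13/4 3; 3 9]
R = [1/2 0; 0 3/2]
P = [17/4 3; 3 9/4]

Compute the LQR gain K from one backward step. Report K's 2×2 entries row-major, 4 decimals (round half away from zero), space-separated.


BᵀP = [0.2500 0.3750; -3.5000 -3.0000]
S = R + BᵀPB = [1/2 0; 0 3/2] + [0.3125 -1.0000; -1.0000 5.0000] = [0.8125 -1.0000; -1.0000 6.5000]
BᵀPA = [1.3750 0.1250; -17.0000 -4.0000]
K = S⁻¹·BᵀPA = [-1.8832 -0.7445; -2.9051 -0.7299]
A−BK = [7.9270 2.7153; -7.7956 -2.8029]
AᵀP(A−BK) = [47.4526 14.3650; 14.3650 4.4234]
P' = Q + AᵀP(A−BK) = [50.7026 17.3650; 17.3650 13.4234]
tr(P') = 64.1259

-1.8832 -0.7445 -2.9051 -0.7299


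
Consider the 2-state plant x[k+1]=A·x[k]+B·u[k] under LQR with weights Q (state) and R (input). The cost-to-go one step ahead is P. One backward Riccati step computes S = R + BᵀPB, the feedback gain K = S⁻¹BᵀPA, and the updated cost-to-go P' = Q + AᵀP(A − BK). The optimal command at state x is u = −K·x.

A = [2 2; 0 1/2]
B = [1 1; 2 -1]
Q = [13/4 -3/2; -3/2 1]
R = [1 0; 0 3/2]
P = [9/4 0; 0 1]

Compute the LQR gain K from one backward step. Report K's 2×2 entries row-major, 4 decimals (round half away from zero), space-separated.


BᵀP = [2.2500 2.0000; 2.2500 -1.0000]
S = R + BᵀPB = [1 0; 0 3/2] + [6.2500 0.2500; 0.2500 3.2500] = [7.2500 0.2500; 0.2500 4.7500]
BᵀPA = [4.5000 5.5000; 4.5000 4.0000]
K = S⁻¹·BᵀPA = [0.5891 0.7309; 0.9164 0.8036]
A−BK = [0.4945 0.4655; -0.2618 -0.1582]
AᵀP(A−BK) = [2.2255 2.0945; 2.0945 2.0155]
P' = Q + AᵀP(A−BK) = [5.4755 0.5945; 0.5945 3.0155]
tr(P') = 8.4909

0.5891 0.7309 0.9164 0.8036


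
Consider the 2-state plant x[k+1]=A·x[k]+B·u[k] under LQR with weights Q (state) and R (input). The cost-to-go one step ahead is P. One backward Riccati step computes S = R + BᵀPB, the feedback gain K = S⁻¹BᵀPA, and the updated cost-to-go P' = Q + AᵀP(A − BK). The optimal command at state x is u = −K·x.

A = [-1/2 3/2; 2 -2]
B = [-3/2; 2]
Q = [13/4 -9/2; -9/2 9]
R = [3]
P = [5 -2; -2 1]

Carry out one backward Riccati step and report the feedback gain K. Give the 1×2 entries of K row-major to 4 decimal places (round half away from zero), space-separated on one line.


0.5207 -0.9008

BᵀP = [-11.5000 5.0000]
S = R + BᵀPB = [3] + [27.2500] = [30.2500]
BᵀPA = [15.7500 -27.2500]
K = S⁻¹·BᵀPA = [0.5207 -0.9008]
A−BK = [0.2810 0.1488; 0.9587 -0.1983]
AᵀP(A−BK) = [1.0496 -1.5620; -1.5620 2.7025]
P' = Q + AᵀP(A−BK) = [4.2996 -6.0620; -6.0620 11.7025]
tr(P') = 16.0021


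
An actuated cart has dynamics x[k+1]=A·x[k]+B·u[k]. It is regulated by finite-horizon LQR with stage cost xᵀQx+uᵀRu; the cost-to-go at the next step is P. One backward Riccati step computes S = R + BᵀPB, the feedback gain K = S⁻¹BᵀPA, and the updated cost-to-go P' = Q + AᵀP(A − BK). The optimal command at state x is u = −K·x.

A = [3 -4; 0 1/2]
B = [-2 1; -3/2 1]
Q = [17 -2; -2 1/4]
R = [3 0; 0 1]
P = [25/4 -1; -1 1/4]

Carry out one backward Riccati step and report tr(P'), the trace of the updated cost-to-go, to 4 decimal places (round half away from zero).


BᵀP = [-11.0000 1.6250; 5.2500 -0.7500]
S = R + BᵀPB = [3 0; 0 1] + [19.5625 -9.3750; -9.3750 4.5000] = [22.5625 -9.3750; -9.3750 5.5000]
BᵀPA = [-33.0000 44.8125; 15.7500 -21.3750]
K = S⁻¹·BᵀPA = [-0.9348 1.2728; 1.2702 -1.7169]
A−BK = [-0.1398 0.2624; -2.6724 4.1260]
AᵀP(A−BK) = [5.3953 -7.4579; -7.4579 10.3284]
P' = Q + AᵀP(A−BK) = [22.3953 -9.4579; -9.4579 10.5784]
tr(P') = 32.9738

32.9738


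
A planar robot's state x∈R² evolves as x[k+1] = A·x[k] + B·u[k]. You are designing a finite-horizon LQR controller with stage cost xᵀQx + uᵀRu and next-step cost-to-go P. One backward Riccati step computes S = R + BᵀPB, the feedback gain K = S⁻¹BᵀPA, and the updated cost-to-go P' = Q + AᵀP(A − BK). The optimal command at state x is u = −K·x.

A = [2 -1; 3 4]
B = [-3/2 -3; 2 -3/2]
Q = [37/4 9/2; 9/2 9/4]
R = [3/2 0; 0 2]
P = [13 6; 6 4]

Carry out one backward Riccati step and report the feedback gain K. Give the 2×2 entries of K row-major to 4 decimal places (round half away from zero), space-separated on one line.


0.5476 1.2959 -0.9953 -0.4346

BᵀP = [-7.5000 -1.0000; -48.0000 -24.0000]
S = R + BᵀPB = [3/2 0; 0 2] + [9.2500 24.0000; 24.0000 180.0000] = [10.7500 24.0000; 24.0000 182.0000]
BᵀPA = [-18.0000 3.5000; -168.0000 -48.0000]
K = S⁻¹·BᵀPA = [0.5476 1.2959; -0.9953 -0.4346]
A−BK = [-0.1644 -0.3600; 0.4118 0.7562]
AᵀP(A−BK) = [2.6483 2.3093; 2.3093 3.6023]
P' = Q + AᵀP(A−BK) = [11.8983 6.8093; 6.8093 5.8523]
tr(P') = 17.7506


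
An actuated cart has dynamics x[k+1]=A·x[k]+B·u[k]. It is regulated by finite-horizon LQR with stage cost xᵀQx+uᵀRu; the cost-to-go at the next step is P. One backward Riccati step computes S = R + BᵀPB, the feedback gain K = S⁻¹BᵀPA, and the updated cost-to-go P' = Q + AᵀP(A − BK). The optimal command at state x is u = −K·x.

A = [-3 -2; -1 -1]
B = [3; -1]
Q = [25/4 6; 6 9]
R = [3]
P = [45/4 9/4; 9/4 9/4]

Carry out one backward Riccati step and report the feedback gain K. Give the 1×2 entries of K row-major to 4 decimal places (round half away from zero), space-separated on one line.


BᵀP = [31.5000 4.5000]
S = R + BᵀPB = [3] + [90.0000] = [93.0000]
BᵀPA = [-99.0000 -67.5000]
K = S⁻¹·BᵀPA = [-1.0645 -0.7258]
A−BK = [0.1935 0.1774; -2.0645 -1.7258]
AᵀP(A−BK) = [11.6129 9.1452; 9.1452 7.2581]
P' = Q + AᵀP(A−BK) = [17.8629 15.1452; 15.1452 16.2581]
tr(P') = 34.1210

-1.0645 -0.7258


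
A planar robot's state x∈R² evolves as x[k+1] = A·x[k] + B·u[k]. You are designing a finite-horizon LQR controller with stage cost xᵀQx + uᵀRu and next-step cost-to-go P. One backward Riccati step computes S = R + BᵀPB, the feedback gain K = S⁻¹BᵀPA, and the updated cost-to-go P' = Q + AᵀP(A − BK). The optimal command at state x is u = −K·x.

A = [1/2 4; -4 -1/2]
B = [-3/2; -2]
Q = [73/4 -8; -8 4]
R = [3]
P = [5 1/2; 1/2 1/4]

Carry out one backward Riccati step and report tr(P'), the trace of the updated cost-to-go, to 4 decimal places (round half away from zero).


42.4966

BᵀP = [-8.5000 -1.2500]
S = R + BᵀPB = [3] + [15.2500] = [18.2500]
BᵀPA = [0.7500 -33.3750]
K = S⁻¹·BᵀPA = [0.0411 -1.8288]
A−BK = [0.5616 1.2568; -3.9178 -4.1575]
AᵀP(A−BK) = [3.2192 3.7466; 3.7466 17.0274]
P' = Q + AᵀP(A−BK) = [21.4692 -4.2534; -4.2534 21.0274]
tr(P') = 42.4966


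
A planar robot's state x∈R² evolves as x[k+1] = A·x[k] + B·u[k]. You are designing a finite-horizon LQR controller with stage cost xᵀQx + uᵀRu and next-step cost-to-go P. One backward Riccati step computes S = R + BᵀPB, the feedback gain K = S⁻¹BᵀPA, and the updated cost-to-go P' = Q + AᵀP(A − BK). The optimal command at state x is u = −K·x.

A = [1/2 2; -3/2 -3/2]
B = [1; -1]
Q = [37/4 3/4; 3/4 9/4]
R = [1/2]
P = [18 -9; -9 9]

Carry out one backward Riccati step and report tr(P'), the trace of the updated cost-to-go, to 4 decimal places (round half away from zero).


15.7527

BᵀP = [27.0000 -18.0000]
S = R + BᵀPB = [1/2] + [45.0000] = [45.5000]
BᵀPA = [40.5000 81.0000]
K = S⁻¹·BᵀPA = [0.8901 1.7802]
A−BK = [-0.3901 0.2198; -0.6099 0.2802]
AᵀP(A−BK) = [2.2005 -0.0989; -0.0989 2.0522]
P' = Q + AᵀP(A−BK) = [11.4505 0.6511; 0.6511 4.3022]
tr(P') = 15.7527


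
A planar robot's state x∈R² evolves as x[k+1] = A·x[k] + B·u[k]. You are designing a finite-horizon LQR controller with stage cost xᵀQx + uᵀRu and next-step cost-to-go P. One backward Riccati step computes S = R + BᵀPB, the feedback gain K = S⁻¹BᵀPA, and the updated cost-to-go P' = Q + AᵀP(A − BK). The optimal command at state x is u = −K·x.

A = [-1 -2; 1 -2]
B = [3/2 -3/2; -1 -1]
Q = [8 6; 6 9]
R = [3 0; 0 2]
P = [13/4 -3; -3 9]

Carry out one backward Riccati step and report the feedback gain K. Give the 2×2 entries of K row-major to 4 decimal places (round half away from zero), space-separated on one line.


-0.7462 0.3192 -0.1467 1.3113

BᵀP = [7.8750 -13.5000; -1.8750 -4.5000]
S = R + BᵀPB = [3 0; 0 2] + [25.3125 1.6875; 1.6875 7.3125] = [28.3125 1.6875; 1.6875 9.3125]
BᵀPA = [-21.3750 11.2500; -2.6250 12.7500]
K = S⁻¹·BᵀPA = [-0.7462 0.3192; -0.1467 1.3113]
A−BK = [-0.1006 -0.5119; 0.1071 -0.3695]
AᵀP(A−BK) = [1.9145 -1.2351; -1.2351 4.6902]
P' = Q + AᵀP(A−BK) = [9.9145 4.7649; 4.7649 13.6902]
tr(P') = 23.6046


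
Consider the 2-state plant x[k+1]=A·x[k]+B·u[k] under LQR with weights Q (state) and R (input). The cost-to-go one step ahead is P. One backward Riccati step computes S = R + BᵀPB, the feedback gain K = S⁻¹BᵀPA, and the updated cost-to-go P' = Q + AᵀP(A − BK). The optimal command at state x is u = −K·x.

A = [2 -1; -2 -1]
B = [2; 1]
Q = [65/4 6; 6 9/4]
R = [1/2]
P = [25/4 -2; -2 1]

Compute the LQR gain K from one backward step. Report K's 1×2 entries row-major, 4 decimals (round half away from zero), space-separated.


1.4595 -0.4054

BᵀP = [10.5000 -3.0000]
S = R + BᵀPB = [1/2] + [18.0000] = [18.5000]
BᵀPA = [27.0000 -7.5000]
K = S⁻¹·BᵀPA = [1.4595 -0.4054]
A−BK = [-0.9189 -0.1892; -3.4595 -0.5946]
AᵀP(A−BK) = [5.5946 0.4459; 0.4459 0.2095]
P' = Q + AᵀP(A−BK) = [21.8446 6.4459; 6.4459 2.4595]
tr(P') = 24.3041


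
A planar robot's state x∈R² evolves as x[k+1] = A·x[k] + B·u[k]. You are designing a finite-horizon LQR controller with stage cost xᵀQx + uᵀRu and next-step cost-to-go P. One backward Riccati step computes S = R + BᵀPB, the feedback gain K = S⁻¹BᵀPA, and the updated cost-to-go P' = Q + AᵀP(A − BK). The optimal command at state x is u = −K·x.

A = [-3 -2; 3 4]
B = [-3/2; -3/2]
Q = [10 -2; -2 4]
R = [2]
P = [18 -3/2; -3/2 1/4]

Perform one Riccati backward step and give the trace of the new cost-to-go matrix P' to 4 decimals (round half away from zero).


40.0792

BᵀP = [-24.7500 1.8750]
S = R + BᵀPB = [2] + [34.3125] = [36.3125]
BᵀPA = [79.8750 57.0000]
K = S⁻¹·BᵀPA = [2.1997 1.5697]
A−BK = [0.2995 0.3546; 6.2995 6.3546]
AᵀP(A−BK) = [15.5525 12.6196; 12.6196 10.5267]
P' = Q + AᵀP(A−BK) = [25.5525 10.6196; 10.6196 14.5267]
tr(P') = 40.0792


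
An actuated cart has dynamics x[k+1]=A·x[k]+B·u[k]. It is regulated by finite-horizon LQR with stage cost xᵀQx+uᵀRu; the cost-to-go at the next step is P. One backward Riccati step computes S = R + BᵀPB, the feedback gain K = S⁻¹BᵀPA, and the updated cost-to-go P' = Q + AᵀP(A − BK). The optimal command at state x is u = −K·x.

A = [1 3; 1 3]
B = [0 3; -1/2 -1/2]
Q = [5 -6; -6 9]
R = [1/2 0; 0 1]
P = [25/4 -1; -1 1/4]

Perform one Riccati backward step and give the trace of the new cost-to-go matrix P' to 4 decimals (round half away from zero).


BᵀP = [0.5000 -0.1250; 19.2500 -3.1250]
S = R + BᵀPB = [1/2 0; 0 1] + [0.0625 1.5625; 1.5625 59.3125] = [0.5625 1.5625; 1.5625 60.3125]
BᵀPA = [0.3750 1.1250; 16.1250 48.3750]
K = S⁻¹·BᵀPA = [-0.0819 -0.2457; 0.2695 0.8084]
A−BK = [0.1916 0.5747; 1.0938 3.2814]
AᵀP(A−BK) = [0.1854 0.5561; 0.5561 1.6682]
P' = Q + AᵀP(A−BK) = [5.1854 -5.4439; -5.4439 10.6682]
tr(P') = 15.8536

15.8536


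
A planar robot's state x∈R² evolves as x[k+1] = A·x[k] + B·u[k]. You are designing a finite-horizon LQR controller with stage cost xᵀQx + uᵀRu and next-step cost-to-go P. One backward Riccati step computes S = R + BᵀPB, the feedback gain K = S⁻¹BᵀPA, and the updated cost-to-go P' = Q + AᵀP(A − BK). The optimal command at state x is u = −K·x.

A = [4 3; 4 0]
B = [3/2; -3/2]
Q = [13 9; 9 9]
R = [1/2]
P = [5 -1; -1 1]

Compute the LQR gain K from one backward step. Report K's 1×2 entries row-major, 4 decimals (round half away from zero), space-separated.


1.2973 1.4595

BᵀP = [9.0000 -3.0000]
S = R + BᵀPB = [1/2] + [18.0000] = [18.5000]
BᵀPA = [24.0000 27.0000]
K = S⁻¹·BᵀPA = [1.2973 1.4595]
A−BK = [2.0541 0.8108; 5.9459 2.1892]
AᵀP(A−BK) = [32.8649 12.9730; 12.9730 5.5946]
P' = Q + AᵀP(A−BK) = [45.8649 21.9730; 21.9730 14.5946]
tr(P') = 60.4595


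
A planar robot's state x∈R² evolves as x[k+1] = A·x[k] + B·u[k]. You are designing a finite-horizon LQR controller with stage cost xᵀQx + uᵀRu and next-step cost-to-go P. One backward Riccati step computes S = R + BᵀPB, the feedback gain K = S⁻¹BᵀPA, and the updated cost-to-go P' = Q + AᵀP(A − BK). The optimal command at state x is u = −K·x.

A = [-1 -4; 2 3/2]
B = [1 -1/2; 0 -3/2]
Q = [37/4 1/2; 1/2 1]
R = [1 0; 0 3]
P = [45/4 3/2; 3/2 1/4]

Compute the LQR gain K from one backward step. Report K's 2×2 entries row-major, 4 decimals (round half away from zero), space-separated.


BᵀP = [11.2500 1.5000; -7.8750 -1.1250]
S = R + BᵀPB = [1 0; 0 3] + [11.2500 -7.8750; -7.8750 5.6250] = [12.2500 -7.8750; -7.8750 8.6250]
BᵀPA = [-8.2500 -42.7500; 5.6250 29.8125]
K = S⁻¹·BᵀPA = [-0.6155 -3.0693; 0.0902 0.6541]
A−BK = [-0.3394 -0.6037; 2.1353 2.4812]
AᵀP(A−BK) = [0.6649 2.4989; 2.4989 11.8494]
P' = Q + AᵀP(A−BK) = [9.9149 2.9989; 2.9989 12.8494]
tr(P') = 22.7642

-0.6155 -3.0693 0.0902 0.6541


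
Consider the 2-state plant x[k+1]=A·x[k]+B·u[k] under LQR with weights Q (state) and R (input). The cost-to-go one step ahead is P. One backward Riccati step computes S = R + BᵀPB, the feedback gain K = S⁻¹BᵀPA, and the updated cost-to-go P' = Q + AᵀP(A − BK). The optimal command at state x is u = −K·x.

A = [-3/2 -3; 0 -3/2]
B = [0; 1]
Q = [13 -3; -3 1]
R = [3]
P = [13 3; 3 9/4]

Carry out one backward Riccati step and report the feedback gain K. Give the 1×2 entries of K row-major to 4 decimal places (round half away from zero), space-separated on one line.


BᵀP = [3.0000 2.2500]
S = R + BᵀPB = [3] + [2.2500] = [5.2500]
BᵀPA = [-4.5000 -12.3750]
K = S⁻¹·BᵀPA = [-0.8571 -2.3571]
A−BK = [-1.5000 -3.0000; 0.8571 0.8571]
AᵀP(A−BK) = [25.3929 54.6429; 54.6429 119.8929]
P' = Q + AᵀP(A−BK) = [38.3929 51.6429; 51.6429 120.8929]
tr(P') = 159.2857

-0.8571 -2.3571


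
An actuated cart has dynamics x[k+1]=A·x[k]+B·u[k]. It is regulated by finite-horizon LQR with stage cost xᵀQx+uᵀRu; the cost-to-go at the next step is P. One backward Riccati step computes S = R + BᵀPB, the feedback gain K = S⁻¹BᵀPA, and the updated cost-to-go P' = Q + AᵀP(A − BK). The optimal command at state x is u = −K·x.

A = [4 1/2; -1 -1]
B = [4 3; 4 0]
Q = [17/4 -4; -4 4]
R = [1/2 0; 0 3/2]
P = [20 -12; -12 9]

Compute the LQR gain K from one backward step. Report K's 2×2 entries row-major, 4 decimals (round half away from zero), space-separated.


-0.2013 -0.2324 1.6271 0.4866

BᵀP = [32.0000 -12.0000; 60.0000 -36.0000]
S = R + BᵀPB = [1/2 0; 0 3/2] + [80.0000 96.0000; 96.0000 180.0000] = [80.5000 96.0000; 96.0000 181.5000]
BᵀPA = [140.0000 28.0000; 276.0000 66.0000]
K = S⁻¹·BᵀPA = [-0.2013 -0.2324; 1.6271 0.4866]
A−BK = [-0.0762 -0.0300; -0.1948 -0.0702]
AᵀP(A−BK) = [4.0930 1.2455; 1.2455 0.3940]
P' = Q + AᵀP(A−BK) = [8.3430 -2.7545; -2.7545 4.3940]
tr(P') = 12.7370


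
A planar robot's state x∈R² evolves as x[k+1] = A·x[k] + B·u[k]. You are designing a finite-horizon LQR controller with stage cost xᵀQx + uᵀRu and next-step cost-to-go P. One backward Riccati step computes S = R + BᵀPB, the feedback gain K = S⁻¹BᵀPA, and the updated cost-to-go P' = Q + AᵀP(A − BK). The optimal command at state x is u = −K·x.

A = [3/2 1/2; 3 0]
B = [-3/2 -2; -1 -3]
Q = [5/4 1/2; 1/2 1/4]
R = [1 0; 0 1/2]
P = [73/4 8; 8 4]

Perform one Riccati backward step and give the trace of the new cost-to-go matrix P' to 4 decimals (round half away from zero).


2.0364

BᵀP = [-35.3750 -16.0000; -60.5000 -28.0000]
S = R + BᵀPB = [1 0; 0 1/2] + [69.0625 118.7500; 118.7500 205.0000] = [70.0625 118.7500; 118.7500 205.5000]
BᵀPA = [-101.0625 -17.6875; -174.7500 -30.2500]
K = S⁻¹·BᵀPA = [-0.0566 -0.1438; -0.8176 -0.0641]
A−BK = [-0.2202 0.1561; 0.4905 -0.3361]
AᵀP(A−BK) = [0.4566 -0.0478; -0.0478 0.0798]
P' = Q + AᵀP(A−BK) = [1.7066 0.4522; 0.4522 0.3298]
tr(P') = 2.0364


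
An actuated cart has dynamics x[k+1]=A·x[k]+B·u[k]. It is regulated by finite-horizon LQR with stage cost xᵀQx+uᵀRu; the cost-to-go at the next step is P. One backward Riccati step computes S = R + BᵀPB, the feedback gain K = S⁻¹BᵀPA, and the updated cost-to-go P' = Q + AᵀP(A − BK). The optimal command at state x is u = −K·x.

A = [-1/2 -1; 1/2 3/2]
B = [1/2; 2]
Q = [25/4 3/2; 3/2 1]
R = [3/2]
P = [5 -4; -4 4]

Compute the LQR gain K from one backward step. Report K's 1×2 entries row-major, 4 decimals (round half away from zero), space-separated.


BᵀP = [-5.5000 6.0000]
S = R + BᵀPB = [3/2] + [9.2500] = [10.7500]
BᵀPA = [5.7500 14.5000]
K = S⁻¹·BᵀPA = [0.5349 1.3488]
A−BK = [-0.7674 -1.6744; -0.5698 -1.1977]
AᵀP(A−BK) = [1.1744 2.7442; 2.7442 6.4419]
P' = Q + AᵀP(A−BK) = [7.4244 4.2442; 4.2442 7.4419]
tr(P') = 14.8663

0.5349 1.3488


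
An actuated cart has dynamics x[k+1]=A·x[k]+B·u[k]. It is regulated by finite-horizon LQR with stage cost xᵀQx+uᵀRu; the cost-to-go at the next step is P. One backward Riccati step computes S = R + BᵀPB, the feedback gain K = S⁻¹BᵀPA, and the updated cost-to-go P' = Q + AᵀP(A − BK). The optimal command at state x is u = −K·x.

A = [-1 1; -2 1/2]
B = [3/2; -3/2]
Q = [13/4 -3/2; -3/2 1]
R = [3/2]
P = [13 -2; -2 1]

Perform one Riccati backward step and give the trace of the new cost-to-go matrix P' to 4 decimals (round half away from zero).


10.3973

BᵀP = [22.5000 -4.5000]
S = R + BᵀPB = [3/2] + [40.5000] = [42.0000]
BᵀPA = [-13.5000 20.2500]
K = S⁻¹·BᵀPA = [-0.3214 0.4821]
A−BK = [-0.5179 0.2768; -2.4821 1.2232]
AᵀP(A−BK) = [4.6607 -2.4911; -2.4911 1.4866]
P' = Q + AᵀP(A−BK) = [7.9107 -3.9911; -3.9911 2.4866]
tr(P') = 10.3973


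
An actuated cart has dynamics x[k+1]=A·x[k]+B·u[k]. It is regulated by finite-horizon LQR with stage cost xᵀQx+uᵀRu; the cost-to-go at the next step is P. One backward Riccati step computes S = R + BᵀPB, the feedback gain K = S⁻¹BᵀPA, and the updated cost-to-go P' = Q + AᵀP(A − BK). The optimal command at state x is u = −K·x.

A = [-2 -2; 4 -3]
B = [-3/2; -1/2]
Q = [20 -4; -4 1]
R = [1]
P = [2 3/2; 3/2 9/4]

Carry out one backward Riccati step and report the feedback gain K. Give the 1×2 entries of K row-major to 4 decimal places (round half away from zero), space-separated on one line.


-0.7218 2.1203

BᵀP = [-3.7500 -3.3750]
S = R + BᵀPB = [1] + [7.3125] = [8.3125]
BᵀPA = [-6.0000 17.6250]
K = S⁻¹·BᵀPA = [-0.7218 2.1203]
A−BK = [-3.0827 1.1805; 3.6391 -1.9398]
AᵀP(A−BK) = [15.6692 -9.2782; -9.2782 8.8797]
P' = Q + AᵀP(A−BK) = [35.6692 -13.2782; -13.2782 9.8797]
tr(P') = 45.5489


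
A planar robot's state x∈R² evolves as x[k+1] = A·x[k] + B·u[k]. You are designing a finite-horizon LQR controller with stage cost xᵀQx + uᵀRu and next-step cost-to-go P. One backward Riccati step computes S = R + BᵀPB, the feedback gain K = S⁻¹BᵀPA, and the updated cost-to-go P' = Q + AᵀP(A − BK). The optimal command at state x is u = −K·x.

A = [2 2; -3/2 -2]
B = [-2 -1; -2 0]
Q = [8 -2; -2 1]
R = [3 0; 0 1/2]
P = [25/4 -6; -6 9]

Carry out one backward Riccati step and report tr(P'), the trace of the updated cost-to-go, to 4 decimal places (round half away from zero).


BᵀP = [-0.5000 -6.0000; -6.2500 6.0000]
S = R + BᵀPB = [3 0; 0 1/2] + [13.0000 0.5000; 0.5000 6.2500] = [16.0000 0.5000; 0.5000 6.7500]
BᵀPA = [8.0000 11.0000; -21.5000 -24.5000]
K = S⁻¹·BᵀPA = [0.6009 0.8028; -3.2297 -3.6891]
A−BK = [-0.0278 -0.0835; -0.2981 -0.3944]
AᵀP(A−BK) = [7.0041 8.2622; 8.2622 9.7865]
P' = Q + AᵀP(A−BK) = [15.0041 6.2622; 6.2622 10.7865]
tr(P') = 25.7906

25.7906


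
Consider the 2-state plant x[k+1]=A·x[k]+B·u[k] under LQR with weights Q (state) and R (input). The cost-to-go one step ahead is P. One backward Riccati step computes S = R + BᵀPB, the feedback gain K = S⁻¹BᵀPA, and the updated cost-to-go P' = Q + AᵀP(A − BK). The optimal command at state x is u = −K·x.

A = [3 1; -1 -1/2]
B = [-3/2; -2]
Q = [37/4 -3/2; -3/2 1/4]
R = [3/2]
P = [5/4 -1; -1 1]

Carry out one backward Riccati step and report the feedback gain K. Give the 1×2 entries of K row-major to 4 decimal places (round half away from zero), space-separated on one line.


BᵀP = [0.1250 -0.5000]
S = R + BᵀPB = [3/2] + [0.8125] = [2.3125]
BᵀPA = [0.8750 0.3750]
K = S⁻¹·BᵀPA = [0.3784 0.1622]
A−BK = [3.5676 1.2432; -0.2432 -0.1757]
AᵀP(A−BK) = [17.9189 6.6081; 6.6081 2.4392]
P' = Q + AᵀP(A−BK) = [27.1689 5.1081; 5.1081 2.6892]
tr(P') = 29.8581

0.3784 0.1622


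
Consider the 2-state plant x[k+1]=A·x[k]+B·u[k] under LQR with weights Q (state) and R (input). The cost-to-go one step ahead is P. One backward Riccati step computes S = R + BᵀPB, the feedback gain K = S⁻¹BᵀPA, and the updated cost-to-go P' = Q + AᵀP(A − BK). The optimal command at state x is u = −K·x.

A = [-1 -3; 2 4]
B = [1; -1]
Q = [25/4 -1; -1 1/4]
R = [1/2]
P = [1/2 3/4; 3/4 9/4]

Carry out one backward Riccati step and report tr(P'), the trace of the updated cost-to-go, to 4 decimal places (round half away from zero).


BᵀP = [-0.2500 -1.5000]
S = R + BᵀPB = [1/2] + [1.2500] = [1.7500]
BᵀPA = [-2.7500 -5.2500]
K = S⁻¹·BᵀPA = [-1.5714 -3.0000]
A−BK = [0.5714 0.0000; 0.4286 1.0000]
AᵀP(A−BK) = [2.1786 3.7500; 3.7500 6.7500]
P' = Q + AᵀP(A−BK) = [8.4286 2.7500; 2.7500 7.0000]
tr(P') = 15.4286

15.4286


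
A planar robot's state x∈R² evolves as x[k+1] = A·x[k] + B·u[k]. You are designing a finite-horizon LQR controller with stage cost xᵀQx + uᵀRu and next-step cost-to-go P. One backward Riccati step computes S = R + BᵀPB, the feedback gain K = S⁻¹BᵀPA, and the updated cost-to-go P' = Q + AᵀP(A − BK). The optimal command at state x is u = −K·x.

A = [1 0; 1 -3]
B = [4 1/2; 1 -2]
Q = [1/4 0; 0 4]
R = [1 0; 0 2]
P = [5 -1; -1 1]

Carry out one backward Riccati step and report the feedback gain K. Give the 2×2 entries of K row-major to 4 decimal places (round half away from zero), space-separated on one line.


BᵀP = [19.0000 -3.0000; 4.5000 -2.5000]
S = R + BᵀPB = [1 0; 0 2] + [73.0000 15.5000; 15.5000 7.2500] = [74.0000 15.5000; 15.5000 9.2500]
BᵀPA = [16.0000 9.0000; 2.0000 7.5000]
K = S⁻¹·BᵀPA = [0.2634 -0.0743; -0.2251 0.9353]
A−BK = [0.0591 -0.1705; 0.2864 -1.0551]
AᵀP(A−BK) = [0.2364 -0.6820; -0.6820 2.6539]
P' = Q + AᵀP(A−BK) = [0.4864 -0.6820; -0.6820 6.6539]
tr(P') = 7.1403

0.2634 -0.0743 -0.2251 0.9353


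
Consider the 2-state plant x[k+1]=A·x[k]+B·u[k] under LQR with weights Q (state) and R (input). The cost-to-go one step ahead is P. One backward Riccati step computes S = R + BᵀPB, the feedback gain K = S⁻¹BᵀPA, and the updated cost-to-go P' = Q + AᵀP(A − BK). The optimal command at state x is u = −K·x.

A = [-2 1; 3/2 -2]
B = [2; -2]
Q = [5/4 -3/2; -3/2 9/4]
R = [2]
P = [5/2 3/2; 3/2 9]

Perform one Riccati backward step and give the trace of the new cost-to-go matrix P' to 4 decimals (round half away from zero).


BᵀP = [2.0000 -15.0000]
S = R + BᵀPB = [2] + [34.0000] = [36.0000]
BᵀPA = [-26.5000 32.0000]
K = S⁻¹·BᵀPA = [-0.7361 0.8889]
A−BK = [-0.5278 -0.7778; 0.0278 -0.2222]
AᵀP(A−BK) = [1.7431 -0.1944; -0.1944 4.0556]
P' = Q + AᵀP(A−BK) = [2.9931 -1.6944; -1.6944 6.3056]
tr(P') = 9.2986

9.2986


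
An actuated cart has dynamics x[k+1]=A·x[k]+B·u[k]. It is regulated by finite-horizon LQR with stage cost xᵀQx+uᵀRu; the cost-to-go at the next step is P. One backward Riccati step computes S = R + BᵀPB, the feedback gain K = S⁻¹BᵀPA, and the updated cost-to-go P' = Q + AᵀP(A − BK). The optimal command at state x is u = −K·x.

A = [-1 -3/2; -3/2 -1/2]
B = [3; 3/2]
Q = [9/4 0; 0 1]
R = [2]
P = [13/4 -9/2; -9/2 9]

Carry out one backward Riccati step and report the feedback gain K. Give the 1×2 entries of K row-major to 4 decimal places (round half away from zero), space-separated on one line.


-0.2727 -0.4091

BᵀP = [3.0000 0.0000]
S = R + BᵀPB = [2] + [9.0000] = [11.0000]
BᵀPA = [-3.0000 -4.5000]
K = S⁻¹·BᵀPA = [-0.2727 -0.4091]
A−BK = [-0.1818 -0.2727; -1.0909 0.1136]
AᵀP(A−BK) = [9.1818 -1.9773; -1.9773 0.9716]
P' = Q + AᵀP(A−BK) = [11.4318 -1.9773; -1.9773 1.9716]
tr(P') = 13.4034


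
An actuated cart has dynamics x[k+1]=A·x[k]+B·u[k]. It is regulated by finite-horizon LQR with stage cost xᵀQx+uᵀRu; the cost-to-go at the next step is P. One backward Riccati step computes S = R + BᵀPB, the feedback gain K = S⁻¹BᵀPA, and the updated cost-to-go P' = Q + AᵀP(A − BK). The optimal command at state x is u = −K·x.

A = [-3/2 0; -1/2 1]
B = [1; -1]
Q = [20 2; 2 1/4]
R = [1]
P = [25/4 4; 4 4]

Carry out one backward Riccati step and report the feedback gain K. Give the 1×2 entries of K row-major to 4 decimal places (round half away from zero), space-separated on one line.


-1.0385 0.0000

BᵀP = [2.2500 0.0000]
S = R + BᵀPB = [1] + [2.2500] = [3.2500]
BᵀPA = [-3.3750 0.0000]
K = S⁻¹·BᵀPA = [-1.0385 0.0000]
A−BK = [-0.4615 0.0000; -1.5385 1.0000]
AᵀP(A−BK) = [17.5577 -8.0000; -8.0000 4.0000]
P' = Q + AᵀP(A−BK) = [37.5577 -6.0000; -6.0000 4.2500]
tr(P') = 41.8077


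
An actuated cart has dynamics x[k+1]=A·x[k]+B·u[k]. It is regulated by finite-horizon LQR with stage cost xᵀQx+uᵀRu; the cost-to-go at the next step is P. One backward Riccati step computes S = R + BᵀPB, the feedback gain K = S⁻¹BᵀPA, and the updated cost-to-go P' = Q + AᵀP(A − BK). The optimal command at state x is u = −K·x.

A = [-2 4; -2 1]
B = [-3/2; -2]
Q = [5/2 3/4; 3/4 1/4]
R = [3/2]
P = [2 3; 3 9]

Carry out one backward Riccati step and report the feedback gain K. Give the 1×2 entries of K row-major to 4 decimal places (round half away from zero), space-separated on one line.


1.0500 -0.9750

BᵀP = [-9.0000 -22.5000]
S = R + BᵀPB = [3/2] + [58.5000] = [60.0000]
BᵀPA = [63.0000 -58.5000]
K = S⁻¹·BᵀPA = [1.0500 -0.9750]
A−BK = [-0.4250 2.5375; 0.1000 -0.9500]
AᵀP(A−BK) = [1.8500 -2.5750; -2.5750 7.9625]
P' = Q + AᵀP(A−BK) = [4.3500 -1.8250; -1.8250 8.2125]
tr(P') = 12.5625


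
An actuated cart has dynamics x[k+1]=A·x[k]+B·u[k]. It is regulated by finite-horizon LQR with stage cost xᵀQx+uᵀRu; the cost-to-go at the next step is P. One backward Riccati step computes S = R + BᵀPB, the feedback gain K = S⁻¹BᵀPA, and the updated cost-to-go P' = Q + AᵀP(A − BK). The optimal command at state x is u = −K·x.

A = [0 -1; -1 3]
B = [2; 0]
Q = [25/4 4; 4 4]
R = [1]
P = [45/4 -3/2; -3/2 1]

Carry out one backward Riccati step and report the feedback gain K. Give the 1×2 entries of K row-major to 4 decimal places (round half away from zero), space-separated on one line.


0.0652 -0.6848

BᵀP = [22.5000 -3.0000]
S = R + BᵀPB = [1] + [45.0000] = [46.0000]
BᵀPA = [3.0000 -31.5000]
K = S⁻¹·BᵀPA = [0.0652 -0.6848]
A−BK = [-0.1304 0.3696; -1.0000 3.0000]
AᵀP(A−BK) = [0.8043 -2.4457; -2.4457 7.6793]
P' = Q + AᵀP(A−BK) = [7.0543 1.5543; 1.5543 11.6793]
tr(P') = 18.7337


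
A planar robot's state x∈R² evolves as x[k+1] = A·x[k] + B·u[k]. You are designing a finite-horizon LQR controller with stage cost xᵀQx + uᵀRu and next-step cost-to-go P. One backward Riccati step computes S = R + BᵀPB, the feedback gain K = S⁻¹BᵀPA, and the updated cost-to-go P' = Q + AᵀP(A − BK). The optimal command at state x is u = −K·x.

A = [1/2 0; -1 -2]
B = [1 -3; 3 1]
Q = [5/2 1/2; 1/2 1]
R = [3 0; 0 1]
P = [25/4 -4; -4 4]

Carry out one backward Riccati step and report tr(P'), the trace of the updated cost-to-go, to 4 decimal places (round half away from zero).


BᵀP = [-5.7500 8.0000; -22.7500 16.0000]
S = R + BᵀPB = [3 0; 0 1] + [18.2500 25.2500; 25.2500 84.2500] = [21.2500 25.2500; 25.2500 85.2500]
BᵀPA = [-10.8750 -16.0000; -27.3750 -32.0000]
K = S⁻¹·BᵀPA = [-0.2009 -0.4736; -0.2616 -0.2351]
A−BK = [-0.0839 -0.2317; -0.1356 -0.3441]
AᵀP(A−BK) = [0.2161 0.4140; 0.4140 0.8995]
P' = Q + AᵀP(A−BK) = [2.7161 0.9140; 0.9140 1.8995]
tr(P') = 4.6156

4.6156


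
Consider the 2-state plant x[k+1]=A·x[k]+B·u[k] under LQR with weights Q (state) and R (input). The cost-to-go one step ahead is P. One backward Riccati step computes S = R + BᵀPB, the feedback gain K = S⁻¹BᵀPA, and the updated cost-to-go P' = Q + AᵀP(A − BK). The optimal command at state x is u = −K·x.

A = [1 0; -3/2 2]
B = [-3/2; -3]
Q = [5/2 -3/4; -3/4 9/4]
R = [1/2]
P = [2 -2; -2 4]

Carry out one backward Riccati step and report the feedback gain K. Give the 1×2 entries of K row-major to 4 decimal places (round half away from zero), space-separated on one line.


0.7174 -0.7826

BᵀP = [3.0000 -9.0000]
S = R + BᵀPB = [1/2] + [22.5000] = [23.0000]
BᵀPA = [16.5000 -18.0000]
K = S⁻¹·BᵀPA = [0.7174 -0.7826]
A−BK = [2.0761 -1.1739; 0.6522 -0.3478]
AᵀP(A−BK) = [5.1630 -3.0870; -3.0870 1.9130]
P' = Q + AᵀP(A−BK) = [7.6630 -3.8370; -3.8370 4.1630]
tr(P') = 11.8261


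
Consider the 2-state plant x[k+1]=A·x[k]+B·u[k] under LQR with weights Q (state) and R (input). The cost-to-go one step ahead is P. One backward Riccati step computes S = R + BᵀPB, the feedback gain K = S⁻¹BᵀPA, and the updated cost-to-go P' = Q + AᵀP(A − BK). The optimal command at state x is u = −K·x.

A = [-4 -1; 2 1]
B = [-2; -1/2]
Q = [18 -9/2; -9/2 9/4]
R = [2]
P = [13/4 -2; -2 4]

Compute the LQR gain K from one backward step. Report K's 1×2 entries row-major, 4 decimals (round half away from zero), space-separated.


BᵀP = [-5.5000 2.0000]
S = R + BᵀPB = [2] + [10.0000] = [12.0000]
BᵀPA = [26.0000 7.5000]
K = S⁻¹·BᵀPA = [2.1667 0.6250]
A−BK = [0.3333 0.2500; 3.0833 1.3125]
AᵀP(A−BK) = [43.6667 16.7500; 16.7500 6.5625]
P' = Q + AᵀP(A−BK) = [61.6667 12.2500; 12.2500 8.8125]
tr(P') = 70.4792

2.1667 0.6250
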